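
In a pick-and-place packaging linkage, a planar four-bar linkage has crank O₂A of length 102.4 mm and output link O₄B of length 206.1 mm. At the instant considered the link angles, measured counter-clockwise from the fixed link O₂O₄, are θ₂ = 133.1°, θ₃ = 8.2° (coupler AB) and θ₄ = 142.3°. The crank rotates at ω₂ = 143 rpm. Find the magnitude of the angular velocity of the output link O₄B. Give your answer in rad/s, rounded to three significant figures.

ω₂ = 14.97 rad/s (from 143 rpm).
Differentiating the loop-closure r₂e^{iθ₂}+r₃e^{iθ₃}=r₁+r₄e^{iθ₄} gives r₂ω₂e^{iθ₂}+r₃ω₃e^{iθ₃}=r₄ω₄e^{iθ₄}.
Eliminating the other unknown: ω₄ = r₂ω₂ sin(θ₂−θ₃) / [r₄ sin(θ₄−θ₃)].
Numerator sine = +0.82015; denominator sine = +0.71813.
Result = 0.1024·14.97·(+0.82015) / (0.2061·(+0.71813)) = +8.4973 rad/s; magnitude 8.4973 rad/s.

8.50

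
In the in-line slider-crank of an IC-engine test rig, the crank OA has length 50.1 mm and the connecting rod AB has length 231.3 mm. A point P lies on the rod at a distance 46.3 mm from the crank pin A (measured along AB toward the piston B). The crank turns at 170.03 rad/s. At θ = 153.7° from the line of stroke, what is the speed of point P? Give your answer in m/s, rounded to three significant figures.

7.10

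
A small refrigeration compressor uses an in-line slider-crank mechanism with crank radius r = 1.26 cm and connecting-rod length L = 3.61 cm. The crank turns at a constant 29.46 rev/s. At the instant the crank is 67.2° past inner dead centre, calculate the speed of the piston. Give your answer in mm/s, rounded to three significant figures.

ω = 2π·29.5 = 185.1 rad/s
For an in-line slider-crank, x = r cosθ + √(L² − r² sin²θ), so v = −rω sinθ·[1 + r cosθ/√(L² − r² sin²θ)].
With r = 0.0126 m, L = 0.0361 m, θ = 67.2°: √(L² − r² sin²θ) = 0.03418 m.
v = −0.0126·185.1·0.92186·[1 + 0.0126·0.38752/0.03418] = -2.4572 m/s.
|v| = 2.4572 m/s = 2457.2 mm/s.

2460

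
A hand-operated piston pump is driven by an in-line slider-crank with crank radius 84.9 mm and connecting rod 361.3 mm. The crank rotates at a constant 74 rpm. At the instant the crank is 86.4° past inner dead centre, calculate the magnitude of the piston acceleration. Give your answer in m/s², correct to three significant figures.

ω = 2π·74/60 = 7.749 rad/s
x(θ) = r cosθ + √(L² − r² sin²θ); with ω constant, a = ω²·d²x/dθ².
d²x/dθ² = −r cosθ − r²(cos2θ)/√u − r⁴ sin²2θ/(4u^{3/2}),  u = L² − r² sin²θ = 0.123358 m².
Substituting r = 0.0849 m, L = 0.3613 m, θ = 86.4°: d²x/dθ² = +0.015025 m.
a = ω²·d²x/dθ² = (7.749)²·(+0.015025) = +0.90227 m/s²;  |a| = 0.90227 m/s².

0.902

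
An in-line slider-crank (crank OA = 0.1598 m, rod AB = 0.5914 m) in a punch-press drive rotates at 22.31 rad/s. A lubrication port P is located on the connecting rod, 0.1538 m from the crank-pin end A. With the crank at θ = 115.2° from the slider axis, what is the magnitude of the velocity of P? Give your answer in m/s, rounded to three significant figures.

ω = 22.31 rad/s.  Crank-pin speed |V_A| = rω = 3.5651 m/s, perpendicular to OA.
Rod angle: sinφ = −(r/L) sinθ ⇒ φ = -14.152°; ω_rod = −rω cosθ/√(L²−r²sin²θ) = +2.6471 rad/s.
V_P = V_A + ω_rod × AP, with AP = 0.1538 m along the rod.
Components: V_Px = −rω sinθ − a·ω_rod·sinφ = -3.1263 m/s;  V_Py = rω cosθ + a·ω_rod·cosφ = -1.1232 m/s.
|V_P| = √(V_Px² + V_Py²) = 3.3219 m/s.

3.32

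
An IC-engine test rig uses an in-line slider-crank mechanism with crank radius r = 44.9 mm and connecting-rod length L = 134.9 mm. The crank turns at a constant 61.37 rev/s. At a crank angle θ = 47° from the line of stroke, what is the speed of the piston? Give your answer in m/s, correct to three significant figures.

15.6

ω = 2π·61.4 = 385.6 rad/s
For an in-line slider-crank, x = r cosθ + √(L² − r² sin²θ), so v = −rω sinθ·[1 + r cosθ/√(L² − r² sin²θ)].
With r = 0.0449 m, L = 0.1349 m, θ = 47°: √(L² − r² sin²θ) = 0.13084 m.
v = −0.0449·385.6·0.73135·[1 + 0.0449·0.68200/0.13084] = -15.626 m/s.
|v| = 15.626 m/s.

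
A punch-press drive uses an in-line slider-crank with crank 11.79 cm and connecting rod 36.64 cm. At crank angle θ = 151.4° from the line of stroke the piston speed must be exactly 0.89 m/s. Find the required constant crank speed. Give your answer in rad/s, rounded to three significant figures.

For an in-line slider-crank, |v_piston| = rω|sinθ|·[1 + r cosθ/√(L² − r² sin²θ)].
With r = 0.1179 m, L = 0.3664 m, θ = 151.4°: the bracketed kinematic factor |dx/dθ| = 0.040301 m.
ω = v/|dx/dθ| = 0.89/0.040301 = 22.084 rad/s.

22.1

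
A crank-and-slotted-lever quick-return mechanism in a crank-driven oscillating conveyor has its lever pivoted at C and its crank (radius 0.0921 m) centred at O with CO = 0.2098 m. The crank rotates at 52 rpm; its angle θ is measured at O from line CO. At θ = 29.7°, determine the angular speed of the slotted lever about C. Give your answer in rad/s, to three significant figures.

1.60

ω = 5.445 rad/s (from 52 rpm).
Crank pin A relative to C: A = (d + r cosθ, r sinθ); lever angle φ = atan2(r sinθ, d + r cosθ).
Differentiating tanφ: φ̇ = rω(d cosθ + r)/(d² + r² + 2dr cosθ).
d² + r² + 2dr cosθ = |CA|² = 0.0860669 m²;  d cosθ + r = +0.27434 m.
|ω_lever| = |0.0921·5.445·+0.27434| / 0.0860669 = 1.5986 rad/s.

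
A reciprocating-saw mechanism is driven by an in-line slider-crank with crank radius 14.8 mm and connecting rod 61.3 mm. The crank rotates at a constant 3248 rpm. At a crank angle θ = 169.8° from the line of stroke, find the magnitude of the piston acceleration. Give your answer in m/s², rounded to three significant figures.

1300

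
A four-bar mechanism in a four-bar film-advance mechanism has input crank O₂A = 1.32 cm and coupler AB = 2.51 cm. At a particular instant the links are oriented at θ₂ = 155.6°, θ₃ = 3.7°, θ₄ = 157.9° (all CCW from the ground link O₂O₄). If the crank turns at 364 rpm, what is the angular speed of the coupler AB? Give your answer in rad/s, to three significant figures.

1.85

ω₂ = 38.12 rad/s (from 364 rpm).
Differentiating the loop-closure r₂e^{iθ₂}+r₃e^{iθ₃}=r₁+r₄e^{iθ₄} gives r₂ω₂e^{iθ₂}+r₃ω₃e^{iθ₃}=r₄ω₄e^{iθ₄}.
Eliminating the other unknown: ω₃ = r₂ω₂ sin(θ₄−θ₂) / [r₃ sin(θ₃−θ₄)].
Numerator sine = +0.04013; denominator sine = -0.43523.
Result = 0.0132·38.12·(+0.04013) / (0.0251·(-0.43523)) = -1.8484 rad/s; magnitude 1.8484 rad/s.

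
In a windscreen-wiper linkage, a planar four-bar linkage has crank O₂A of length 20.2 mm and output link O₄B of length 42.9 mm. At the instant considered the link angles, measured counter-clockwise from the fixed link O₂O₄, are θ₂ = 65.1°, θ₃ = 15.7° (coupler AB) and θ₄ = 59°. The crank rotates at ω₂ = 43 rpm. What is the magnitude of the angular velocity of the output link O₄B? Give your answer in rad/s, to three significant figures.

2.35

ω₂ = 4.503 rad/s (from 43 rpm).
Differentiating the loop-closure r₂e^{iθ₂}+r₃e^{iθ₃}=r₁+r₄e^{iθ₄} gives r₂ω₂e^{iθ₂}+r₃ω₃e^{iθ₃}=r₄ω₄e^{iθ₄}.
Eliminating the other unknown: ω₄ = r₂ω₂ sin(θ₂−θ₃) / [r₄ sin(θ₄−θ₃)].
Numerator sine = +0.75927; denominator sine = +0.68582.
Result = 0.0202·4.503·(+0.75927) / (0.0429·(+0.68582)) = +2.3474 rad/s; magnitude 2.3474 rad/s.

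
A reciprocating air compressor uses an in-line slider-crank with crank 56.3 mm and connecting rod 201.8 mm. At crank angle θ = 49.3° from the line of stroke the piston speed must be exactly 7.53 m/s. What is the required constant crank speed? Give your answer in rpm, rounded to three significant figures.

1420

For an in-line slider-crank, |v_piston| = rω|sinθ|·[1 + r cosθ/√(L² − r² sin²θ)].
With r = 0.0563 m, L = 0.2018 m, θ = 49.3°: the bracketed kinematic factor |dx/dθ| = 0.050628 m.
ω = v/|dx/dθ| = 7.53/0.050628 = 148.73 rad/s.
N = 60ω/(2π) = 1420.3 rpm.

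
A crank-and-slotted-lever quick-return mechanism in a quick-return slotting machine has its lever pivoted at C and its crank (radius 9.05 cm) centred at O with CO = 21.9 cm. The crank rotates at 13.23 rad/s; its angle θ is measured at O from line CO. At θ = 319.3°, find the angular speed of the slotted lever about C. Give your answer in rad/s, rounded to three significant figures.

3.56

ω = 13.23 rad/s
Crank pin A relative to C: A = (d + r cosθ, r sinθ); lever angle φ = atan2(r sinθ, d + r cosθ).
Differentiating tanφ: φ̇ = rω(d cosθ + r)/(d² + r² + 2dr cosθ).
d² + r² + 2dr cosθ = |CA|² = 0.0862029 m²;  d cosθ + r = +0.25653 m.
|ω_lever| = |0.0905·13.23·+0.25653| / 0.0862029 = 3.5631 rad/s.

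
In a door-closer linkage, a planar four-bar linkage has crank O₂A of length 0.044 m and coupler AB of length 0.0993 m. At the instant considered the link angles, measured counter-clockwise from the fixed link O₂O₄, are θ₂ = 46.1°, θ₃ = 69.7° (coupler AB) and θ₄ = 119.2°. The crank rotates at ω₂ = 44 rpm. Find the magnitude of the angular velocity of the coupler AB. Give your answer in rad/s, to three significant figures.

ω₂ = 4.608 rad/s (from 44 rpm).
Differentiating the loop-closure r₂e^{iθ₂}+r₃e^{iθ₃}=r₁+r₄e^{iθ₄} gives r₂ω₂e^{iθ₂}+r₃ω₃e^{iθ₃}=r₄ω₄e^{iθ₄}.
Eliminating the other unknown: ω₃ = r₂ω₂ sin(θ₄−θ₂) / [r₃ sin(θ₃−θ₄)].
Numerator sine = +0.95681; denominator sine = -0.76041.
Result = 0.044·4.608·(+0.95681) / (0.0993·(-0.76041)) = -2.569 rad/s; magnitude 2.569 rad/s.

2.57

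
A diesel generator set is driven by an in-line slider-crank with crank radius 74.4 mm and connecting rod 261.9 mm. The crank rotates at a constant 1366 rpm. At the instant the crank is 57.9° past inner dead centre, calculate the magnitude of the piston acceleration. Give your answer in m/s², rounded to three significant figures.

623

ω = 2π·1366/60 = 143 rad/s
x(θ) = r cosθ + √(L² − r² sin²θ); with ω constant, a = ω²·d²x/dθ².
d²x/dθ² = −r cosθ − r²(cos2θ)/√u − r⁴ sin²2θ/(4u^{3/2}),  u = L² − r² sin²θ = 0.0646193 m².
Substituting r = 0.0744 m, L = 0.2619 m, θ = 57.9°: d²x/dθ² = -0.030437 m.
a = ω²·d²x/dθ² = (143)²·(-0.030437) = -622.81 m/s²;  |a| = 622.81 m/s².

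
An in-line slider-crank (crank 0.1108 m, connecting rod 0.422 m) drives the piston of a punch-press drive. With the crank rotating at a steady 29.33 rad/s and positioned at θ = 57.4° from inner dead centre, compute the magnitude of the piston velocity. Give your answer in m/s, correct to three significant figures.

ω = 29.33 rad/s
For an in-line slider-crank, x = r cosθ + √(L² − r² sin²θ), so v = −rω sinθ·[1 + r cosθ/√(L² − r² sin²θ)].
With r = 0.1108 m, L = 0.422 m, θ = 57.4°: √(L² − r² sin²θ) = 0.41155 m.
v = −0.1108·29.33·0.84245·[1 + 0.1108·0.53877/0.41155] = -3.1349 m/s.
|v| = 3.1349 m/s.

3.13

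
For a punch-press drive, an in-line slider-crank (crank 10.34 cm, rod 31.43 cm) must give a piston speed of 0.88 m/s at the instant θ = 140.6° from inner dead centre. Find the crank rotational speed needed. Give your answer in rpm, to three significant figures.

For an in-line slider-crank, |v_piston| = rω|sinθ|·[1 + r cosθ/√(L² − r² sin²θ)].
With r = 0.1034 m, L = 0.3143 m, θ = 140.6°: the bracketed kinematic factor |dx/dθ| = 0.04857 m.
ω = v/|dx/dθ| = 0.88/0.04857 = 18.118 rad/s.
N = 60ω/(2π) = 173.01 rpm.

173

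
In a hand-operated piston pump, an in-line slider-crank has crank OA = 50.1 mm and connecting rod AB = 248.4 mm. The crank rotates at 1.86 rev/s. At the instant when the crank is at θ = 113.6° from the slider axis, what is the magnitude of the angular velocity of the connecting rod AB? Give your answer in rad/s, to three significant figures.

ω = 11.69 rad/s (converted from 1.86 rev/s).
The rod makes angle φ with the slider axis where L sinφ = r sinθ; differentiating, L cosφ·φ̇ = r ω cosθ.
L cosφ = √(L² − r² sin²θ) = 0.24412 m.
|ω_rod| = r ω |cosθ| / √(L² − r² sin²θ) = 0.0501·11.69·0.40035/0.24412 = 0.96021 rad/s.

0.960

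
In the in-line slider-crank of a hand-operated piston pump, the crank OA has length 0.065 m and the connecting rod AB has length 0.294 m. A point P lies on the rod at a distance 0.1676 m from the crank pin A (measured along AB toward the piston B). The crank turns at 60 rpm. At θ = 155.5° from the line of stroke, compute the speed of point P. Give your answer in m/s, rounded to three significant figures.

ω = 6.283 rad/s.  Crank-pin speed |V_A| = rω = 0.40841 m/s, perpendicular to OA.
Rod angle: sinφ = −(r/L) sinθ ⇒ φ = -5.260°; ω_rod = −rω cosθ/√(L²−r²sin²θ) = +1.2694 rad/s.
V_P = V_A + ω_rod × AP, with AP = 0.1676 m along the rod.
Components: V_Px = −rω sinθ − a·ω_rod·sinφ = -0.14986 m/s;  V_Py = rω cosθ + a·ω_rod·cosφ = -0.15978 m/s.
|V_P| = √(V_Px² + V_Py²) = 0.21906 m/s.

0.219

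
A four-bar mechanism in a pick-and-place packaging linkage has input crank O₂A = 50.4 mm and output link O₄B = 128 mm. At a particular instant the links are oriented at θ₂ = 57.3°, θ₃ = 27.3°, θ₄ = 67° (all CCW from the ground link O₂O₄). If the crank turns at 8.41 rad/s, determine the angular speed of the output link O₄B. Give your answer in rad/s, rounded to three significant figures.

2.59

ω₂ = 8.41 rad/s
Differentiating the loop-closure r₂e^{iθ₂}+r₃e^{iθ₃}=r₁+r₄e^{iθ₄} gives r₂ω₂e^{iθ₂}+r₃ω₃e^{iθ₃}=r₄ω₄e^{iθ₄}.
Eliminating the other unknown: ω₄ = r₂ω₂ sin(θ₂−θ₃) / [r₄ sin(θ₄−θ₃)].
Numerator sine = +0.50000; denominator sine = +0.63877.
Result = 0.0504·8.41·(+0.50000) / (0.128·(+0.63877)) = +2.5921 rad/s; magnitude 2.5921 rad/s.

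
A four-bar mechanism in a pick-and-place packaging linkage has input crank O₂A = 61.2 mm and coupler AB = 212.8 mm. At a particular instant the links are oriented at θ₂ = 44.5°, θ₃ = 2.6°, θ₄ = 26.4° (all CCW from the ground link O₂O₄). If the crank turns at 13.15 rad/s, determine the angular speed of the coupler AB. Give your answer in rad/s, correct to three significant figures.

2.91

ω₂ = 13.15 rad/s
Differentiating the loop-closure r₂e^{iθ₂}+r₃e^{iθ₃}=r₁+r₄e^{iθ₄} gives r₂ω₂e^{iθ₂}+r₃ω₃e^{iθ₃}=r₄ω₄e^{iθ₄}.
Eliminating the other unknown: ω₃ = r₂ω₂ sin(θ₄−θ₂) / [r₃ sin(θ₃−θ₄)].
Numerator sine = -0.31068; denominator sine = -0.40355.
Result = 0.0612·13.15·(-0.31068) / (0.2128·(-0.40355)) = +2.9115 rad/s; magnitude 2.9115 rad/s.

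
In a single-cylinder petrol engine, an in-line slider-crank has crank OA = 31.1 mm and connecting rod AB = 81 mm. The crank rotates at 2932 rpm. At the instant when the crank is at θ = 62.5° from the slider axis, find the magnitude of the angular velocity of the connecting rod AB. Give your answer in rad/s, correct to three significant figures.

57.9

ω = 307 rad/s (converted from 2932 rpm).
The rod makes angle φ with the slider axis where L sinφ = r sinθ; differentiating, L cosφ·φ̇ = r ω cosθ.
L cosφ = √(L² − r² sin²θ) = 0.076158 m.
|ω_rod| = r ω |cosθ| / √(L² − r² sin²θ) = 0.0311·307·0.46175/0.076158 = 57.895 rad/s.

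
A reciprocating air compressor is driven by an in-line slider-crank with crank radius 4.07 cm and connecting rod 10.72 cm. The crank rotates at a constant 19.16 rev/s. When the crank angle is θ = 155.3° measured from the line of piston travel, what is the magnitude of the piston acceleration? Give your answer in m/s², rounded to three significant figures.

ω = 2π·19.2 = 120.4 rad/s
x(θ) = r cosθ + √(L² − r² sin²θ); with ω constant, a = ω²·d²x/dθ².
d²x/dθ² = −r cosθ − r²(cos2θ)/√u − r⁴ sin²2θ/(4u^{3/2}),  u = L² − r² sin²θ = 0.0112026 m².
Substituting r = 0.0407 m, L = 0.1072 m, θ = 155.3°: d²x/dθ² = +0.026458 m.
a = ω²·d²x/dθ² = (120.4)²·(+0.026458) = +383.45 m/s²;  |a| = 383.45 m/s².

383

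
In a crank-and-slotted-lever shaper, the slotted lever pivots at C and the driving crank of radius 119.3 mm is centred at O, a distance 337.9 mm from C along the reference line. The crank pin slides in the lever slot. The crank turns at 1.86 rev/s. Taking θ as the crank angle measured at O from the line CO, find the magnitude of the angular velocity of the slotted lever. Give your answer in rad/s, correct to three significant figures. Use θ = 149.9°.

4.11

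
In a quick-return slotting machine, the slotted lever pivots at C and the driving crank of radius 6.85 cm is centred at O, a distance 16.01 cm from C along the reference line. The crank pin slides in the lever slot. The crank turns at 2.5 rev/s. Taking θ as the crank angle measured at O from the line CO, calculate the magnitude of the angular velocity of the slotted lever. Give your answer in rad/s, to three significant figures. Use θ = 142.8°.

4.94

ω = 15.71 rad/s (from 2.5 rev/s).
Crank pin A relative to C: A = (d + r cosθ, r sinθ); lever angle φ = atan2(r sinθ, d + r cosθ).
Differentiating tanφ: φ̇ = rω(d cosθ + r)/(d² + r² + 2dr cosθ).
d² + r² + 2dr cosθ = |CA|² = 0.0128534 m²;  d cosθ + r = -0.059024 m.
|ω_lever| = |0.0685·15.71·-0.059024| / 0.0128534 = 4.9411 rad/s.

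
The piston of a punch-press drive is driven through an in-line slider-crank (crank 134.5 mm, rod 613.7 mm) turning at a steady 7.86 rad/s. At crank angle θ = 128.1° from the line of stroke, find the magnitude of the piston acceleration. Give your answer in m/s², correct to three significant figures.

5.55

ω = 7.86 rad/s
x(θ) = r cosθ + √(L² − r² sin²θ); with ω constant, a = ω²·d²x/dθ².
d²x/dθ² = −r cosθ − r²(cos2θ)/√u − r⁴ sin²2θ/(4u^{3/2}),  u = L² − r² sin²θ = 0.365425 m².
Substituting r = 0.1345 m, L = 0.6137 m, θ = 128.1°: d²x/dθ² = +0.08978 m.
a = ω²·d²x/dθ² = (7.86)²·(+0.08978) = +5.5466 m/s²;  |a| = 5.5466 m/s².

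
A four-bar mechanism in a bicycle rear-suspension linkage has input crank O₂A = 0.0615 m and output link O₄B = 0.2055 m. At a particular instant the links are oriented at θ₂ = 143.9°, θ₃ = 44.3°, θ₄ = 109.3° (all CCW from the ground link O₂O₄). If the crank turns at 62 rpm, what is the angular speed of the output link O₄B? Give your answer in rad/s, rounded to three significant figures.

2.11

ω₂ = 6.493 rad/s (from 62 rpm).
Differentiating the loop-closure r₂e^{iθ₂}+r₃e^{iθ₃}=r₁+r₄e^{iθ₄} gives r₂ω₂e^{iθ₂}+r₃ω₃e^{iθ₃}=r₄ω₄e^{iθ₄}.
Eliminating the other unknown: ω₄ = r₂ω₂ sin(θ₂−θ₃) / [r₄ sin(θ₄−θ₃)].
Numerator sine = +0.98600; denominator sine = +0.90631.
Result = 0.0615·6.493·(+0.98600) / (0.2055·(+0.90631)) = +2.1139 rad/s; magnitude 2.1139 rad/s.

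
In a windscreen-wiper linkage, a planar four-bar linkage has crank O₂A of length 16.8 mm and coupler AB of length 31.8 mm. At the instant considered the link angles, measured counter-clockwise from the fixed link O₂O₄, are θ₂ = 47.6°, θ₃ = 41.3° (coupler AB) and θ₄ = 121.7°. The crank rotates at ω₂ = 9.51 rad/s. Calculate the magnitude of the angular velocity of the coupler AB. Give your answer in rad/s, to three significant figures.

ω₂ = 9.51 rad/s
Differentiating the loop-closure r₂e^{iθ₂}+r₃e^{iθ₃}=r₁+r₄e^{iθ₄} gives r₂ω₂e^{iθ₂}+r₃ω₃e^{iθ₃}=r₄ω₄e^{iθ₄}.
Eliminating the other unknown: ω₃ = r₂ω₂ sin(θ₄−θ₂) / [r₃ sin(θ₃−θ₄)].
Numerator sine = +0.96174; denominator sine = -0.98600.
Result = 0.0168·9.51·(+0.96174) / (0.0318·(-0.98600)) = -4.9006 rad/s; magnitude 4.9006 rad/s.

4.90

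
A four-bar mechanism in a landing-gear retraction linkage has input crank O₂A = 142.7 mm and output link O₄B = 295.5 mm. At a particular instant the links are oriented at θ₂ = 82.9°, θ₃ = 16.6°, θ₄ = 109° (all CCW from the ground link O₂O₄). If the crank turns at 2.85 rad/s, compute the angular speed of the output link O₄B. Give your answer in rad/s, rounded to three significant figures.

ω₂ = 2.85 rad/s
Differentiating the loop-closure r₂e^{iθ₂}+r₃e^{iθ₃}=r₁+r₄e^{iθ₄} gives r₂ω₂e^{iθ₂}+r₃ω₃e^{iθ₃}=r₄ω₄e^{iθ₄}.
Eliminating the other unknown: ω₄ = r₂ω₂ sin(θ₂−θ₃) / [r₄ sin(θ₄−θ₃)].
Numerator sine = +0.91566; denominator sine = +0.99912.
Result = 0.1427·2.85·(+0.91566) / (0.2955·(+0.99912)) = +1.2613 rad/s; magnitude 1.2613 rad/s.

1.26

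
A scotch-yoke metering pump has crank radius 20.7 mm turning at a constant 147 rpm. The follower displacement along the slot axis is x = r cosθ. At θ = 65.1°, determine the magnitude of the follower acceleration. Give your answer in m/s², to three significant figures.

2.07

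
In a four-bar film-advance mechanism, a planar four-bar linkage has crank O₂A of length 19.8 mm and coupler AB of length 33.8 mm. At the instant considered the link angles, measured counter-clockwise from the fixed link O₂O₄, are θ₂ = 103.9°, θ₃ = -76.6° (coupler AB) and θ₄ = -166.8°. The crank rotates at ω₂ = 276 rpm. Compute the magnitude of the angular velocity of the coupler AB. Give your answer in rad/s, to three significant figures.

ω₂ = 28.9 rad/s (from 276 rpm).
Differentiating the loop-closure r₂e^{iθ₂}+r₃e^{iθ₃}=r₁+r₄e^{iθ₄} gives r₂ω₂e^{iθ₂}+r₃ω₃e^{iθ₃}=r₄ω₄e^{iθ₄}.
Eliminating the other unknown: ω₃ = r₂ω₂ sin(θ₄−θ₂) / [r₃ sin(θ₃−θ₄)].
Numerator sine = +0.99993; denominator sine = +0.99999.
Result = 0.0198·28.9·(+0.99993) / (0.0338·(+0.99999)) = +16.93 rad/s; magnitude 16.93 rad/s.

16.9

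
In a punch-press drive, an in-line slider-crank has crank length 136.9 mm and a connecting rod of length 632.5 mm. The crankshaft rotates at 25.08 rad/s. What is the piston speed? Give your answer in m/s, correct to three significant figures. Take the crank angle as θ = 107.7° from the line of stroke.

3.05

ω = 25.08 rad/s
For an in-line slider-crank, x = r cosθ + √(L² − r² sin²θ), so v = −rω sinθ·[1 + r cosθ/√(L² − r² sin²θ)].
With r = 0.1369 m, L = 0.6325 m, θ = 107.7°: √(L² − r² sin²θ) = 0.61891 m.
v = −0.1369·25.08·0.95266·[1 + 0.1369·-0.30403/0.61891] = -3.0509 m/s.
|v| = 3.0509 m/s.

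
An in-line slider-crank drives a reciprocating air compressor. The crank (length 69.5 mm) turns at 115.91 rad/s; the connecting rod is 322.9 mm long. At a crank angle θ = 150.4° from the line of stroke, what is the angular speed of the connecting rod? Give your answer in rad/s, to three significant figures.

21.8

ω = 115.9 rad/s
The rod makes angle φ with the slider axis where L sinφ = r sinθ; differentiating, L cosφ·φ̇ = r ω cosθ.
L cosφ = √(L² − r² sin²θ) = 0.32107 m.
|ω_rod| = r ω |cosθ| / √(L² − r² sin²θ) = 0.0695·115.9·0.86949/0.32107 = 21.816 rad/s.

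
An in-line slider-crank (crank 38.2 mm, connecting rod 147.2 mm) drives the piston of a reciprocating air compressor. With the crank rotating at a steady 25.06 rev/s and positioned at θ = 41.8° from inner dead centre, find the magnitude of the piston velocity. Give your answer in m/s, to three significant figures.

ω = 2π·25.1 = 157.5 rad/s
For an in-line slider-crank, x = r cosθ + √(L² − r² sin²θ), so v = −rω sinθ·[1 + r cosθ/√(L² − r² sin²θ)].
With r = 0.0382 m, L = 0.1472 m, θ = 41.8°: √(L² − r² sin²θ) = 0.14498 m.
v = −0.0382·157.5·0.66653·[1 + 0.0382·0.74548/0.14498] = -4.7966 m/s.
|v| = 4.7966 m/s.

4.80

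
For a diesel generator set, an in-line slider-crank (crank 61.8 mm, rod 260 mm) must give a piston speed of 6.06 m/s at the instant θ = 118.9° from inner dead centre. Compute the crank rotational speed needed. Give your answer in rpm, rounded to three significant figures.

For an in-line slider-crank, |v_piston| = rω|sinθ|·[1 + r cosθ/√(L² − r² sin²θ)].
With r = 0.0618 m, L = 0.26 m, θ = 118.9°: the bracketed kinematic factor |dx/dθ| = 0.04775 m.
ω = v/|dx/dθ| = 6.06/0.04775 = 126.91 rad/s.
N = 60ω/(2π) = 1211.9 rpm.

1210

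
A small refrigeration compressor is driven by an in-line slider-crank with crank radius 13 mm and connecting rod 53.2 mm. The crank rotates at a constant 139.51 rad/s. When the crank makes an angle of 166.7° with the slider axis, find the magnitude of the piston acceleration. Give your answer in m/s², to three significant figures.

ω = 139.5 rad/s
x(θ) = r cosθ + √(L² − r² sin²θ); with ω constant, a = ω²·d²x/dθ².
d²x/dθ² = −r cosθ − r²(cos2θ)/√u − r⁴ sin²2θ/(4u^{3/2}),  u = L² − r² sin²θ = 0.0028213 m².
Substituting r = 0.013 m, L = 0.0532 m, θ = 166.7°: d²x/dθ² = +0.0097968 m.
a = ω²·d²x/dθ² = (139.5)²·(+0.0097968) = +190.68 m/s²;  |a| = 190.68 m/s².

191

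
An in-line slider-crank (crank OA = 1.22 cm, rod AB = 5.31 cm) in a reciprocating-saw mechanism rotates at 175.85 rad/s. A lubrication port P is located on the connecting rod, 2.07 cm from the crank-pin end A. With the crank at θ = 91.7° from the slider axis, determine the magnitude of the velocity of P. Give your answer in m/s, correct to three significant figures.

2.14

ω = 175.8 rad/s.  Crank-pin speed |V_A| = rω = 2.1454 m/s, perpendicular to OA.
Rod angle: sinφ = −(r/L) sinθ ⇒ φ = -13.277°; ω_rod = −rω cosθ/√(L²−r²sin²θ) = +1.2315 rad/s.
V_P = V_A + ω_rod × AP, with AP = 0.0207 m along the rod.
Components: V_Px = −rω sinθ − a·ω_rod·sinφ = -2.1386 m/s;  V_Py = rω cosθ + a·ω_rod·cosφ = -0.038834 m/s.
|V_P| = √(V_Px² + V_Py²) = 2.1389 m/s.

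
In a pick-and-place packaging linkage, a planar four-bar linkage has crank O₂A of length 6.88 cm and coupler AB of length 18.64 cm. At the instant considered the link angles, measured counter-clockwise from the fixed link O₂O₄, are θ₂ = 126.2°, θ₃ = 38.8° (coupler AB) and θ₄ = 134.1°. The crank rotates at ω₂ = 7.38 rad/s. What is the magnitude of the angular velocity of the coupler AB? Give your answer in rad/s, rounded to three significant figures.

ω₂ = 7.38 rad/s
Differentiating the loop-closure r₂e^{iθ₂}+r₃e^{iθ₃}=r₁+r₄e^{iθ₄} gives r₂ω₂e^{iθ₂}+r₃ω₃e^{iθ₃}=r₄ω₄e^{iθ₄}.
Eliminating the other unknown: ω₃ = r₂ω₂ sin(θ₄−θ₂) / [r₃ sin(θ₃−θ₄)].
Numerator sine = +0.13744; denominator sine = -0.99572.
Result = 0.0688·7.38·(+0.13744) / (0.1864·(-0.99572)) = -0.376 rad/s; magnitude 0.376 rad/s.

0.376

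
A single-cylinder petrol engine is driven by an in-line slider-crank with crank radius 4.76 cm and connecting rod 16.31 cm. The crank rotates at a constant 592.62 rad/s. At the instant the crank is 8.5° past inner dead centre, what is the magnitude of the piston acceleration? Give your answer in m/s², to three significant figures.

ω = 592.6 rad/s
x(θ) = r cosθ + √(L² − r² sin²θ); with ω constant, a = ω²·d²x/dθ².
d²x/dθ² = −r cosθ − r²(cos2θ)/√u − r⁴ sin²2θ/(4u^{3/2}),  u = L² − r² sin²θ = 0.0265521 m².
Substituting r = 0.0476 m, L = 0.1631 m, θ = 8.5°: d²x/dθ² = -0.0604 m.
a = ω²·d²x/dθ² = (592.6)²·(-0.0604) = -21212 m/s²;  |a| = 21212 m/s².

21200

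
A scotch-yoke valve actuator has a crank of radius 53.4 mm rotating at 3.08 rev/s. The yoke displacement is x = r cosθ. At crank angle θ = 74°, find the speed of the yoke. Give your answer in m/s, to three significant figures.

ω = 19.35 rad/s (from 3.08 rev/s).
x = r cosθ ⇒ ẋ = −rω sinθ.
|v| = rω|sinθ| = 0.0534·19.35·|sin 74°| = 0.99338 m/s.

0.993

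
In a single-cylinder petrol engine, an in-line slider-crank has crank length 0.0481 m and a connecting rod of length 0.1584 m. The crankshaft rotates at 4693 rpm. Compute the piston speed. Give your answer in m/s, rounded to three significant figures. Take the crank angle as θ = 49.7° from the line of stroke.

ω = 2π·4693/60 = 491.4 rad/s
For an in-line slider-crank, x = r cosθ + √(L² − r² sin²θ), so v = −rω sinθ·[1 + r cosθ/√(L² − r² sin²θ)].
With r = 0.0481 m, L = 0.1584 m, θ = 49.7°: √(L² − r² sin²θ) = 0.15409 m.
v = −0.0481·491.4·0.76267·[1 + 0.0481·0.64679/0.15409] = -21.668 m/s.
|v| = 21.668 m/s.

21.7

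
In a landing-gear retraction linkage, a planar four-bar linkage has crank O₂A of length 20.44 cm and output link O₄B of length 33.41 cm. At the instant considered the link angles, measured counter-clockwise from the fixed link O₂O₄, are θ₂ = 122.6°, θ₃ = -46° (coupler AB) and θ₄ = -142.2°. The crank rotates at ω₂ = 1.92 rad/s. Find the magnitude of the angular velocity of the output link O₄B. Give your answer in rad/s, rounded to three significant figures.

0.234

ω₂ = 1.92 rad/s
Differentiating the loop-closure r₂e^{iθ₂}+r₃e^{iθ₃}=r₁+r₄e^{iθ₄} gives r₂ω₂e^{iθ₂}+r₃ω₃e^{iθ₃}=r₄ω₄e^{iθ₄}.
Eliminating the other unknown: ω₄ = r₂ω₂ sin(θ₂−θ₃) / [r₄ sin(θ₄−θ₃)].
Numerator sine = +0.19766; denominator sine = -0.99415.
Result = 0.2044·1.92·(+0.19766) / (0.3341·(-0.99415)) = -0.23354 rad/s; magnitude 0.23354 rad/s.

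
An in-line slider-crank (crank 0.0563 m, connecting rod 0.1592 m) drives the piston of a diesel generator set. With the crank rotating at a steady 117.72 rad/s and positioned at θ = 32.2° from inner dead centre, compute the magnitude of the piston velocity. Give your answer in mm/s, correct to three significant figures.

ω = 117.7 rad/s
For an in-line slider-crank, x = r cosθ + √(L² − r² sin²θ), so v = −rω sinθ·[1 + r cosθ/√(L² − r² sin²θ)].
With r = 0.0563 m, L = 0.1592 m, θ = 32.2°: √(L² − r² sin²θ) = 0.15635 m.
v = −0.0563·117.7·0.53288·[1 + 0.0563·0.84619/0.15635] = -4.6079 m/s.
|v| = 4.6079 m/s = 4607.9 mm/s.

4610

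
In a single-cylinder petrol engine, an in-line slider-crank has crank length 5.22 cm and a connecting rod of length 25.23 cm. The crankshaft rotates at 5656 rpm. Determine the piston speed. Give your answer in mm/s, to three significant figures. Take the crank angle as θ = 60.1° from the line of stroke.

29600

ω = 2π·5656/60 = 592.3 rad/s
For an in-line slider-crank, x = r cosθ + √(L² − r² sin²θ), so v = −rω sinθ·[1 + r cosθ/√(L² − r² sin²θ)].
With r = 0.0522 m, L = 0.2523 m, θ = 60.1°: √(L² − r² sin²θ) = 0.24821 m.
v = −0.0522·592.3·0.86690·[1 + 0.0522·0.49849/0.24821] = -29.612 m/s.
|v| = 29.612 m/s = 29612 mm/s.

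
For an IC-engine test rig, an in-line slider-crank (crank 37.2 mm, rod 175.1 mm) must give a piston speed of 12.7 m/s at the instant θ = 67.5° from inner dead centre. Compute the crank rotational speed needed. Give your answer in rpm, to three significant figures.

3260

For an in-line slider-crank, |v_piston| = rω|sinθ|·[1 + r cosθ/√(L² − r² sin²θ)].
With r = 0.0372 m, L = 0.1751 m, θ = 67.5°: the bracketed kinematic factor |dx/dθ| = 0.037218 m.
ω = v/|dx/dθ| = 12.7/0.037218 = 341.23 rad/s.
N = 60ω/(2π) = 3258.5 rpm.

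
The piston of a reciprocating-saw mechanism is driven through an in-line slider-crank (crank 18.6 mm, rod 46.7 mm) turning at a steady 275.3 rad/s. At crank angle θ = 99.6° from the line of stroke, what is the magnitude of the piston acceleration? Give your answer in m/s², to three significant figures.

ω = 275.3 rad/s
x(θ) = r cosθ + √(L² − r² sin²θ); with ω constant, a = ω²·d²x/dθ².
d²x/dθ² = −r cosθ − r²(cos2θ)/√u − r⁴ sin²2θ/(4u^{3/2}),  u = L² − r² sin²θ = 0.00184455 m².
Substituting r = 0.0186 m, L = 0.0467 m, θ = 99.6°: d²x/dθ² = +0.010668 m.
a = ω²·d²x/dθ² = (275.3)²·(+0.010668) = +808.55 m/s²;  |a| = 808.55 m/s².

809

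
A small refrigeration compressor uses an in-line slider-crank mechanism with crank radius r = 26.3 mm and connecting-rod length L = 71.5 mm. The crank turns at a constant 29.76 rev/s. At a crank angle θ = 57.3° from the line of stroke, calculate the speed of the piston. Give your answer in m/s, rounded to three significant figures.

ω = 2π·29.8 = 187 rad/s
For an in-line slider-crank, x = r cosθ + √(L² − r² sin²θ), so v = −rω sinθ·[1 + r cosθ/√(L² − r² sin²θ)].
With r = 0.0263 m, L = 0.0715 m, θ = 57.3°: √(L² − r² sin²θ) = 0.067989 m.
v = −0.0263·187·0.84151·[1 + 0.0263·0.54024/0.067989] = -5.0032 m/s.
|v| = 5.0032 m/s.

5.00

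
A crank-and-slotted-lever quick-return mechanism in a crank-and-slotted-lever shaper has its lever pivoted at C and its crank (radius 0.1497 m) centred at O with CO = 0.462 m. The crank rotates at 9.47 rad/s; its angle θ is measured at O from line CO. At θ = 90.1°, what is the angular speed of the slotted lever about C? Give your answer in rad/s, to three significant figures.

0.896

ω = 9.47 rad/s
Crank pin A relative to C: A = (d + r cosθ, r sinθ); lever angle φ = atan2(r sinθ, d + r cosθ).
Differentiating tanφ: φ̇ = rω(d cosθ + r)/(d² + r² + 2dr cosθ).
d² + r² + 2dr cosθ = |CA|² = 0.235613 m²;  d cosθ + r = +0.14889 m.
|ω_lever| = |0.1497·9.47·+0.14889| / 0.235613 = 0.89588 rad/s.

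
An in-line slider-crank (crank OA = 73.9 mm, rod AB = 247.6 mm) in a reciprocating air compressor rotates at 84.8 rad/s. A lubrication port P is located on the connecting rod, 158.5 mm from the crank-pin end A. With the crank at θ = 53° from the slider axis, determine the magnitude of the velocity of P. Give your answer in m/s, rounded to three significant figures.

ω = 84.8 rad/s.  Crank-pin speed |V_A| = rω = 6.2667 m/s, perpendicular to OA.
Rod angle: sinφ = −(r/L) sinθ ⇒ φ = -13.790°; ω_rod = −rω cosθ/√(L²−r²sin²θ) = -15.684 rad/s.
V_P = V_A + ω_rod × AP, with AP = 0.1585 m along the rod.
Components: V_Px = −rω sinθ − a·ω_rod·sinφ = -5.5974 m/s;  V_Py = rω cosθ + a·ω_rod·cosφ = +1.3572 m/s.
|V_P| = √(V_Px² + V_Py²) = 5.7596 m/s.

5.76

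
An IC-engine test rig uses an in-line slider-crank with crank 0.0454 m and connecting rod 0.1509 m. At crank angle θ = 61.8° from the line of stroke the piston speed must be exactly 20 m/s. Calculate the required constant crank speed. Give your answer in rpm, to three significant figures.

For an in-line slider-crank, |v_piston| = rω|sinθ|·[1 + r cosθ/√(L² − r² sin²θ)].
With r = 0.0454 m, L = 0.1509 m, θ = 61.8°: the bracketed kinematic factor |dx/dθ| = 0.045911 m.
ω = v/|dx/dθ| = 20/0.045911 = 435.63 rad/s.
N = 60ω/(2π) = 4159.9 rpm.

4160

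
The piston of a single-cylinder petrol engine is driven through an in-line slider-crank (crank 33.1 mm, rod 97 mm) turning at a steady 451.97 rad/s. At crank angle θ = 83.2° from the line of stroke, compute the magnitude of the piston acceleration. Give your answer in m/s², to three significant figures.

1580

ω = 452 rad/s
x(θ) = r cosθ + √(L² − r² sin²θ); with ω constant, a = ω²·d²x/dθ².
d²x/dθ² = −r cosθ − r²(cos2θ)/√u − r⁴ sin²2θ/(4u^{3/2}),  u = L² − r² sin²θ = 0.00832875 m².
Substituting r = 0.0331 m, L = 0.097 m, θ = 83.2°: d²x/dθ² = +0.0077275 m.
a = ω²·d²x/dθ² = (452)²·(+0.0077275) = +1578.5 m/s²;  |a| = 1578.5 m/s².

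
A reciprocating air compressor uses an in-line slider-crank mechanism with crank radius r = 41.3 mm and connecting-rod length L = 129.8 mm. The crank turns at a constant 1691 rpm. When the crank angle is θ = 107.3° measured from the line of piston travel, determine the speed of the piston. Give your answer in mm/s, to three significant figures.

6290

ω = 2π·1691/60 = 177.1 rad/s
For an in-line slider-crank, x = r cosθ + √(L² − r² sin²θ), so v = −rω sinθ·[1 + r cosθ/√(L² − r² sin²θ)].
With r = 0.0413 m, L = 0.1298 m, θ = 107.3°: √(L² − r² sin²θ) = 0.12367 m.
v = −0.0413·177.1·0.95476·[1 + 0.0413·-0.29737/0.12367] = -6.2891 m/s.
|v| = 6.2891 m/s = 6289.1 mm/s.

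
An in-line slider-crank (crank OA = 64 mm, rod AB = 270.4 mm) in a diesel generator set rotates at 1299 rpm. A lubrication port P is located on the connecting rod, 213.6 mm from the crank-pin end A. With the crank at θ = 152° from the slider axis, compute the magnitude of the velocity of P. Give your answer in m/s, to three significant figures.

ω = 136 rad/s.  Crank-pin speed |V_A| = rω = 8.706 m/s, perpendicular to OA.
Rod angle: sinφ = −(r/L) sinθ ⇒ φ = -6.380°; ω_rod = −rω cosθ/√(L²−r²sin²θ) = +28.605 rad/s.
V_P = V_A + ω_rod × AP, with AP = 0.2136 m along the rod.
Components: V_Px = −rω sinθ − a·ω_rod·sinφ = -3.4083 m/s;  V_Py = rω cosθ + a·ω_rod·cosφ = -1.6147 m/s.
|V_P| = √(V_Px² + V_Py²) = 3.7714 m/s.

3.77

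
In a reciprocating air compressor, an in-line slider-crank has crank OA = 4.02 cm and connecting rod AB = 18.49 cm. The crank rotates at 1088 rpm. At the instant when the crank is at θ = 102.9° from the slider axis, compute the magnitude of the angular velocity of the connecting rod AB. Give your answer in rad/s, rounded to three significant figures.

5.66

ω = 113.9 rad/s (converted from 1088 rpm).
The rod makes angle φ with the slider axis where L sinφ = r sinθ; differentiating, L cosφ·φ̇ = r ω cosθ.
L cosφ = √(L² − r² sin²θ) = 0.1807 m.
|ω_rod| = r ω |cosθ| / √(L² − r² sin²θ) = 0.0402·113.9·0.22325/0.1807 = 5.6587 rad/s.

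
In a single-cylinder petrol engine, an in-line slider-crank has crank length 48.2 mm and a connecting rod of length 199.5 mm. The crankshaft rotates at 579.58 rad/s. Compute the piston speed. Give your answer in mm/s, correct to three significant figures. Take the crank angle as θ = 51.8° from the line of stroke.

25300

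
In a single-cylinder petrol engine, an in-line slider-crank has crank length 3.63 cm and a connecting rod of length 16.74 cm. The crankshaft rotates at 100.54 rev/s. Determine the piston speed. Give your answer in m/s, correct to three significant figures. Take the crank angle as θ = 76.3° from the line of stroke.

23.4

ω = 2π·101 = 631.7 rad/s
For an in-line slider-crank, x = r cosθ + √(L² − r² sin²θ), so v = −rω sinθ·[1 + r cosθ/√(L² − r² sin²θ)].
With r = 0.0363 m, L = 0.1674 m, θ = 76.3°: √(L² − r² sin²θ) = 0.16364 m.
v = −0.0363·631.7·0.97155·[1 + 0.0363·0.23684/0.16364] = -23.449 m/s.
|v| = 23.449 m/s.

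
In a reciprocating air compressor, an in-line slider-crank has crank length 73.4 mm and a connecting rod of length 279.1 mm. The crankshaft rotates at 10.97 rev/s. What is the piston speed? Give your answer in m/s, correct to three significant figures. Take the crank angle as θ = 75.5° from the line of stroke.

ω = 2π·11 = 68.93 rad/s
For an in-line slider-crank, x = r cosθ + √(L² − r² sin²θ), so v = −rω sinθ·[1 + r cosθ/√(L² − r² sin²θ)].
With r = 0.0734 m, L = 0.2791 m, θ = 75.5°: √(L² − r² sin²θ) = 0.2699 m.
v = −0.0734·68.93·0.96815·[1 + 0.0734·0.25038/0.2699] = -5.2316 m/s.
|v| = 5.2316 m/s.

5.23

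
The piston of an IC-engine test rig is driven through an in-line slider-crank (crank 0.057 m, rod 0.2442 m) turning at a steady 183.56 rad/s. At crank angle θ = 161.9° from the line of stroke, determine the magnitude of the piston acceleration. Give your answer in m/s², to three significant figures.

1460

ω = 183.6 rad/s
x(θ) = r cosθ + √(L² − r² sin²θ); with ω constant, a = ω²·d²x/dθ².
d²x/dθ² = −r cosθ − r²(cos2θ)/√u − r⁴ sin²2θ/(4u^{3/2}),  u = L² − r² sin²θ = 0.05932 m².
Substituting r = 0.057 m, L = 0.2442 m, θ = 161.9°: d²x/dθ² = +0.043351 m.
a = ω²·d²x/dθ² = (183.6)²·(+0.043351) = +1460.7 m/s²;  |a| = 1460.7 m/s².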